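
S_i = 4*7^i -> [4, 28, 196, 1372, 9604]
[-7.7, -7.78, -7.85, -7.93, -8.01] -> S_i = -7.70*1.01^i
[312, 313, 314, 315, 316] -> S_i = 312 + 1*i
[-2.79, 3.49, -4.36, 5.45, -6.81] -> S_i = -2.79*(-1.25)^i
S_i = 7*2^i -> [7, 14, 28, 56, 112]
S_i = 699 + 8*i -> [699, 707, 715, 723, 731]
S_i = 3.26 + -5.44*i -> [3.26, -2.18, -7.62, -13.06, -18.5]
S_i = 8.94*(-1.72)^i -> [8.94, -15.38, 26.45, -45.49, 78.24]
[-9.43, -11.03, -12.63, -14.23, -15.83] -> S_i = -9.43 + -1.60*i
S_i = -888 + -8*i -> [-888, -896, -904, -912, -920]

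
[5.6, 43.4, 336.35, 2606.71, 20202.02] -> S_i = 5.60*7.75^i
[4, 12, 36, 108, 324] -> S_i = 4*3^i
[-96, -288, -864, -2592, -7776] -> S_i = -96*3^i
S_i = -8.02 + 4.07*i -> [-8.02, -3.95, 0.12, 4.19, 8.26]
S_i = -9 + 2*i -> [-9, -7, -5, -3, -1]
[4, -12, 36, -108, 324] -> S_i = 4*-3^i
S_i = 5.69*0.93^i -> [5.69, 5.29, 4.92, 4.58, 4.26]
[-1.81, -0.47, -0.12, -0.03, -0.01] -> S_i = -1.81*0.26^i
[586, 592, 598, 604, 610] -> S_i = 586 + 6*i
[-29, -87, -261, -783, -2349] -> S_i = -29*3^i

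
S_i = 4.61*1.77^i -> [4.61, 8.16, 14.44, 25.56, 45.25]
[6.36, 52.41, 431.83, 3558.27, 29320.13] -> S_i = 6.36*8.24^i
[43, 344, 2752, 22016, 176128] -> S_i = 43*8^i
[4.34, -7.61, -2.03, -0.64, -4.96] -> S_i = Random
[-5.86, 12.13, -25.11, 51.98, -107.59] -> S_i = -5.86*(-2.07)^i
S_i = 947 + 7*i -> [947, 954, 961, 968, 975]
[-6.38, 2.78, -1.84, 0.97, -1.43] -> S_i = Random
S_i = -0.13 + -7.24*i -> [-0.13, -7.37, -14.61, -21.85, -29.09]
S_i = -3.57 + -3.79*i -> [-3.57, -7.36, -11.15, -14.94, -18.73]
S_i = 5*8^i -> [5, 40, 320, 2560, 20480]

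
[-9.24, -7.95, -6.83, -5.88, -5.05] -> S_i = -9.24*0.86^i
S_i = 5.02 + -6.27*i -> [5.02, -1.25, -7.52, -13.79, -20.06]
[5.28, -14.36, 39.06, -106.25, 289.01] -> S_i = 5.28*(-2.72)^i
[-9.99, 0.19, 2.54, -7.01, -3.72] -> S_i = Random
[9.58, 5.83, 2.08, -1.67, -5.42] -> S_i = 9.58 + -3.75*i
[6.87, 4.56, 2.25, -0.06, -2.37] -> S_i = 6.87 + -2.31*i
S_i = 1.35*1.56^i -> [1.35, 2.11, 3.29, 5.13, 8.0]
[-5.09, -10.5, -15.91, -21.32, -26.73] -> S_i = -5.09 + -5.41*i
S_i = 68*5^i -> [68, 340, 1700, 8500, 42500]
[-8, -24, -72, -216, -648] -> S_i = -8*3^i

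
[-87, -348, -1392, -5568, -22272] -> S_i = -87*4^i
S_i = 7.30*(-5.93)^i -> [7.3, -43.29, 256.7, -1522.25, 9026.96]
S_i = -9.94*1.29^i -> [-9.94, -12.82, -16.54, -21.34, -27.53]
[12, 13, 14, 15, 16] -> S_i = 12 + 1*i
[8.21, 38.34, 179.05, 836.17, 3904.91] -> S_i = 8.21*4.67^i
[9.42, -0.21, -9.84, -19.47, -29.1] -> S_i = 9.42 + -9.63*i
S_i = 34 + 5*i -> [34, 39, 44, 49, 54]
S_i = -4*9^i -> [-4, -36, -324, -2916, -26244]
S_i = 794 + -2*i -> [794, 792, 790, 788, 786]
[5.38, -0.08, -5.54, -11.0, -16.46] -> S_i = 5.38 + -5.46*i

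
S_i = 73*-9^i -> [73, -657, 5913, -53217, 478953]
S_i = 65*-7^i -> [65, -455, 3185, -22295, 156065]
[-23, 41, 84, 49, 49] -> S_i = Random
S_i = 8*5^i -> [8, 40, 200, 1000, 5000]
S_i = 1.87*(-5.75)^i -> [1.87, -10.75, 61.83, -355.5, 2044.15]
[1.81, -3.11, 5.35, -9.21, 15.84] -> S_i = 1.81*(-1.72)^i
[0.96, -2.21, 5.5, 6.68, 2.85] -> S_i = Random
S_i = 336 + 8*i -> [336, 344, 352, 360, 368]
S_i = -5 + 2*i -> [-5, -3, -1, 1, 3]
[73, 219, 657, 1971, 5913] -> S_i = 73*3^i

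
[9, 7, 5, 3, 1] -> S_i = 9 + -2*i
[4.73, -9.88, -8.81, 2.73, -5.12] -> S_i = Random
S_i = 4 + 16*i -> [4, 20, 36, 52, 68]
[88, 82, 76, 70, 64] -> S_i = 88 + -6*i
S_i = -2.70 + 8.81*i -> [-2.7, 6.11, 14.92, 23.73, 32.54]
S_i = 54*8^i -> [54, 432, 3456, 27648, 221184]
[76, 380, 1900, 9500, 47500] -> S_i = 76*5^i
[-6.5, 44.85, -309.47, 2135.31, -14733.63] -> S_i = -6.50*(-6.90)^i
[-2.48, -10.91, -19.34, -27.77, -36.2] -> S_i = -2.48 + -8.43*i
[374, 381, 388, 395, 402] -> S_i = 374 + 7*i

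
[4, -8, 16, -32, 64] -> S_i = 4*-2^i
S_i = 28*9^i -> [28, 252, 2268, 20412, 183708]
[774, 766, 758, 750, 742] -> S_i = 774 + -8*i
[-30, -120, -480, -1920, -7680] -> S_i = -30*4^i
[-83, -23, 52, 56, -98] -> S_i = Random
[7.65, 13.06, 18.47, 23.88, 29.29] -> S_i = 7.65 + 5.41*i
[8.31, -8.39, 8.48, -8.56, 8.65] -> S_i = 8.31*(-1.01)^i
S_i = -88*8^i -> [-88, -704, -5632, -45056, -360448]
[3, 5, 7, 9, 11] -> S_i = 3 + 2*i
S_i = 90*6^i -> [90, 540, 3240, 19440, 116640]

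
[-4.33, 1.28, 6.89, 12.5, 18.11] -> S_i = -4.33 + 5.61*i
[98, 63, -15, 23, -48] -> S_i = Random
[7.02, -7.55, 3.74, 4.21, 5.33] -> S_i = Random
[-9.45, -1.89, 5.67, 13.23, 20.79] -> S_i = -9.45 + 7.56*i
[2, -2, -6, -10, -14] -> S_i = 2 + -4*i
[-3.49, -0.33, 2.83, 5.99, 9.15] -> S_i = -3.49 + 3.16*i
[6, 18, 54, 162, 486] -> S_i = 6*3^i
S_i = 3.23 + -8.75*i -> [3.23, -5.52, -14.27, -23.02, -31.77]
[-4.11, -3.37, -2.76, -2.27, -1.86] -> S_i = -4.11*0.82^i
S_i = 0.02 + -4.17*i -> [0.02, -4.15, -8.32, -12.49, -16.66]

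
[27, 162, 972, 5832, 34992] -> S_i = 27*6^i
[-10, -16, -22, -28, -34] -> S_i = -10 + -6*i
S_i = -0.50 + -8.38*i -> [-0.5, -8.88, -17.26, -25.64, -34.02]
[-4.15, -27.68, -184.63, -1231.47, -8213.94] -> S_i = -4.15*6.67^i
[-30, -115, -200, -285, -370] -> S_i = -30 + -85*i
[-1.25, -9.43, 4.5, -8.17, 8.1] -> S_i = Random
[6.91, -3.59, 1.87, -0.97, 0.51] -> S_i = 6.91*(-0.52)^i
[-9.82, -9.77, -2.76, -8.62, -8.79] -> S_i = Random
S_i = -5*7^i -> [-5, -35, -245, -1715, -12005]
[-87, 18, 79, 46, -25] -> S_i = Random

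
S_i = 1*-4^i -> [1, -4, 16, -64, 256]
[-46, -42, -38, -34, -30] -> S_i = -46 + 4*i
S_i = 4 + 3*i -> [4, 7, 10, 13, 16]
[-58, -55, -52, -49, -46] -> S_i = -58 + 3*i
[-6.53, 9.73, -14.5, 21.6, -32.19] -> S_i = -6.53*(-1.49)^i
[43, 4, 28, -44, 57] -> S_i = Random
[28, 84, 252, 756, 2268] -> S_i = 28*3^i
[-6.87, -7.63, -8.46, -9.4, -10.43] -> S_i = -6.87*1.11^i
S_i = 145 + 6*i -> [145, 151, 157, 163, 169]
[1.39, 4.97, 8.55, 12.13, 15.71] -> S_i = 1.39 + 3.58*i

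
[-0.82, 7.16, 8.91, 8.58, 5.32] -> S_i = Random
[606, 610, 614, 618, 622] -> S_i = 606 + 4*i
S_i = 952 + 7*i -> [952, 959, 966, 973, 980]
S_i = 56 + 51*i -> [56, 107, 158, 209, 260]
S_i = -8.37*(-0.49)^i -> [-8.37, 4.1, -2.01, 0.98, -0.48]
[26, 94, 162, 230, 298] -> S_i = 26 + 68*i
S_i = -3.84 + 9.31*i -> [-3.84, 5.47, 14.78, 24.09, 33.4]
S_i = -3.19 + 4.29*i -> [-3.19, 1.1, 5.39, 9.68, 13.97]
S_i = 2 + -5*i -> [2, -3, -8, -13, -18]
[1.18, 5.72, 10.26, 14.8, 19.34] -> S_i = 1.18 + 4.54*i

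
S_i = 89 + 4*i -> [89, 93, 97, 101, 105]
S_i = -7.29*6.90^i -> [-7.29, -50.3, -347.08, -2394.83, -16524.33]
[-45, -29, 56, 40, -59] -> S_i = Random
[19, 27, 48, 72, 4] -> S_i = Random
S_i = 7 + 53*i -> [7, 60, 113, 166, 219]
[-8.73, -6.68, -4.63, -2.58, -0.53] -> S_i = -8.73 + 2.05*i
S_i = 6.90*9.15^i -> [6.9, 63.14, 577.69, 5285.82, 48365.25]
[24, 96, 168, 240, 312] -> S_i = 24 + 72*i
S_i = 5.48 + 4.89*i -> [5.48, 10.37, 15.26, 20.15, 25.04]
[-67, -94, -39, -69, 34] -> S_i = Random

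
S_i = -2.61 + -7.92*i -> [-2.61, -10.53, -18.45, -26.37, -34.29]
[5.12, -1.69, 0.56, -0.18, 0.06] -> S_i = 5.12*(-0.33)^i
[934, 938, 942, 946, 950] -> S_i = 934 + 4*i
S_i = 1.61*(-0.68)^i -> [1.61, -1.09, 0.74, -0.51, 0.34]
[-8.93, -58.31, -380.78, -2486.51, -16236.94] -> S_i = -8.93*6.53^i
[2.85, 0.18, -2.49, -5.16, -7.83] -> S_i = 2.85 + -2.67*i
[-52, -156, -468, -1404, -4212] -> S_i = -52*3^i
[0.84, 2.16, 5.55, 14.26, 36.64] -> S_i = 0.84*2.57^i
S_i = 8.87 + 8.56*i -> [8.87, 17.43, 25.99, 34.55, 43.11]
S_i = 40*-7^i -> [40, -280, 1960, -13720, 96040]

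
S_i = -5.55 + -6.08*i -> [-5.55, -11.63, -17.71, -23.79, -29.87]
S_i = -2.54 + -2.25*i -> [-2.54, -4.79, -7.04, -9.29, -11.54]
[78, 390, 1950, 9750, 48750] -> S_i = 78*5^i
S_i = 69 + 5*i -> [69, 74, 79, 84, 89]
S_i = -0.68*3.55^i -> [-0.68, -2.41, -8.57, -30.42, -108.0]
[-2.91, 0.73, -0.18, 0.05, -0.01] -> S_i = -2.91*(-0.25)^i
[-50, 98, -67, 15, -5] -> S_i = Random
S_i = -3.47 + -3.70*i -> [-3.47, -7.17, -10.87, -14.57, -18.27]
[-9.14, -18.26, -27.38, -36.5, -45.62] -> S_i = -9.14 + -9.12*i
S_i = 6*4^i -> [6, 24, 96, 384, 1536]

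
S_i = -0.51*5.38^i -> [-0.51, -2.74, -14.76, -79.42, -427.27]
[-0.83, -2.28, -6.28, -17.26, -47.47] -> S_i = -0.83*2.75^i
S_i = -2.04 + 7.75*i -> [-2.04, 5.71, 13.46, 21.21, 28.96]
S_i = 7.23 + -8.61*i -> [7.23, -1.38, -9.99, -18.6, -27.21]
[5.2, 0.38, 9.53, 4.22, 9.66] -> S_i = Random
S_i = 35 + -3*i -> [35, 32, 29, 26, 23]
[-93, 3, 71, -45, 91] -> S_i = Random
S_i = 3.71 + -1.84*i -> [3.71, 1.87, 0.03, -1.81, -3.65]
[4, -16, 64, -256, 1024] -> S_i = 4*-4^i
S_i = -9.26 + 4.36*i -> [-9.26, -4.9, -0.54, 3.82, 8.18]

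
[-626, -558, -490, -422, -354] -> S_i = -626 + 68*i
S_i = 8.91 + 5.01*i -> [8.91, 13.92, 18.93, 23.94, 28.95]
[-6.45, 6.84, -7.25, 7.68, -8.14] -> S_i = -6.45*(-1.06)^i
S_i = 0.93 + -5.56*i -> [0.93, -4.63, -10.19, -15.75, -21.31]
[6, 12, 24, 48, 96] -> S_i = 6*2^i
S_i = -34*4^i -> [-34, -136, -544, -2176, -8704]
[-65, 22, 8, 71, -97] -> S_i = Random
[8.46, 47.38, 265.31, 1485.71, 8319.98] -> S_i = 8.46*5.60^i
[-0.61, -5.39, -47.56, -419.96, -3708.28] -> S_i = -0.61*8.83^i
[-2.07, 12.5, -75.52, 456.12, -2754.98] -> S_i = -2.07*(-6.04)^i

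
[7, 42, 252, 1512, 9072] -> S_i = 7*6^i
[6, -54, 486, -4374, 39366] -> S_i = 6*-9^i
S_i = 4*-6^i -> [4, -24, 144, -864, 5184]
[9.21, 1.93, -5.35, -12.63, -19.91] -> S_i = 9.21 + -7.28*i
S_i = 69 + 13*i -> [69, 82, 95, 108, 121]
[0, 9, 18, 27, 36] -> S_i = 0 + 9*i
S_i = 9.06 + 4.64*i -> [9.06, 13.7, 18.34, 22.98, 27.62]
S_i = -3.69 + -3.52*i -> [-3.69, -7.21, -10.73, -14.25, -17.77]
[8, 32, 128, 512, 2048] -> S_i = 8*4^i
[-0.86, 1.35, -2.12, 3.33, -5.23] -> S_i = -0.86*(-1.57)^i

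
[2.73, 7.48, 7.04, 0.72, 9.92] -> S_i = Random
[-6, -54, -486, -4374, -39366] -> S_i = -6*9^i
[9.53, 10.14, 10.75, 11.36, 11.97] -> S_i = 9.53 + 0.61*i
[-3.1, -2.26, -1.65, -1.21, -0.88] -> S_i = -3.10*0.73^i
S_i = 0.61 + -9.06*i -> [0.61, -8.45, -17.51, -26.57, -35.63]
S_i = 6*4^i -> [6, 24, 96, 384, 1536]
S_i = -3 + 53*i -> [-3, 50, 103, 156, 209]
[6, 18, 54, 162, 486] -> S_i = 6*3^i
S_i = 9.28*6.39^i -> [9.28, 59.3, 378.92, 2421.31, 15472.18]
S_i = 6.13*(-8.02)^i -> [6.13, -49.16, 394.28, -3162.16, 25360.51]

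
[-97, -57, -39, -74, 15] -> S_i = Random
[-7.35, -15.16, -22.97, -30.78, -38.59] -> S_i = -7.35 + -7.81*i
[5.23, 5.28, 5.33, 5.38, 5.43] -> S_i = 5.23 + 0.05*i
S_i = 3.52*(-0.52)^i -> [3.52, -1.83, 0.95, -0.49, 0.26]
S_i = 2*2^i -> [2, 4, 8, 16, 32]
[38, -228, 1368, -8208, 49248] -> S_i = 38*-6^i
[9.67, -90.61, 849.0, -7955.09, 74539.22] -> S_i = 9.67*(-9.37)^i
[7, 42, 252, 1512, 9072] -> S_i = 7*6^i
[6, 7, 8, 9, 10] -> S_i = 6 + 1*i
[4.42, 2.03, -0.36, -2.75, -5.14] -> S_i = 4.42 + -2.39*i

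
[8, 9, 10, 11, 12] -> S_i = 8 + 1*i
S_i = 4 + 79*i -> [4, 83, 162, 241, 320]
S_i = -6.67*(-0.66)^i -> [-6.67, 4.4, -2.91, 1.92, -1.27]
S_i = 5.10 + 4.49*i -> [5.1, 9.59, 14.08, 18.57, 23.06]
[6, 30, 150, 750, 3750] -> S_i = 6*5^i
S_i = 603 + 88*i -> [603, 691, 779, 867, 955]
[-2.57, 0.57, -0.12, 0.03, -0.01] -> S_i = -2.57*(-0.22)^i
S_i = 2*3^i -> [2, 6, 18, 54, 162]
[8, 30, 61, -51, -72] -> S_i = Random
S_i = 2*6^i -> [2, 12, 72, 432, 2592]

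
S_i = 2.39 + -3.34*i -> [2.39, -0.95, -4.29, -7.63, -10.97]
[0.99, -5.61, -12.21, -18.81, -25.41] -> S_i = 0.99 + -6.60*i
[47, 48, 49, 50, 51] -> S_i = 47 + 1*i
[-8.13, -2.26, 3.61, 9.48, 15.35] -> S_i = -8.13 + 5.87*i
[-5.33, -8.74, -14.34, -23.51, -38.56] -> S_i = -5.33*1.64^i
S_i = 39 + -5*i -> [39, 34, 29, 24, 19]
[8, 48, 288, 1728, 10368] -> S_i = 8*6^i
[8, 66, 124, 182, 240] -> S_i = 8 + 58*i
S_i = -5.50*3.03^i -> [-5.5, -16.66, -50.49, -153.0, -463.59]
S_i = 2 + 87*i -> [2, 89, 176, 263, 350]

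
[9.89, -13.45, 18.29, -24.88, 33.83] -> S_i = 9.89*(-1.36)^i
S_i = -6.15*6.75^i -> [-6.15, -41.51, -280.21, -1891.41, -12767.04]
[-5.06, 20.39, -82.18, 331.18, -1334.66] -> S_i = -5.06*(-4.03)^i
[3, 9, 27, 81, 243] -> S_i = 3*3^i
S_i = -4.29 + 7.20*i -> [-4.29, 2.91, 10.11, 17.31, 24.51]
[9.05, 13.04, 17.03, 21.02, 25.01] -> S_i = 9.05 + 3.99*i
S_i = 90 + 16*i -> [90, 106, 122, 138, 154]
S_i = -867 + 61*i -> [-867, -806, -745, -684, -623]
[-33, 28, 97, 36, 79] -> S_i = Random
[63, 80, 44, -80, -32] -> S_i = Random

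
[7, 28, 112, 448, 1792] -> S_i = 7*4^i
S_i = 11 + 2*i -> [11, 13, 15, 17, 19]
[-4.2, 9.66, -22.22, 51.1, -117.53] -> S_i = -4.20*(-2.30)^i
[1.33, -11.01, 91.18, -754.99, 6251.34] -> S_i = 1.33*(-8.28)^i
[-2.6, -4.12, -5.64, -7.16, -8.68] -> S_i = -2.60 + -1.52*i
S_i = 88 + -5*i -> [88, 83, 78, 73, 68]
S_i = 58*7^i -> [58, 406, 2842, 19894, 139258]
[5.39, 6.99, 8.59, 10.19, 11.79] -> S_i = 5.39 + 1.60*i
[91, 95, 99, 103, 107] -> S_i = 91 + 4*i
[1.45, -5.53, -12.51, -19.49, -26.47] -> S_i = 1.45 + -6.98*i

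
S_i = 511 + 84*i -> [511, 595, 679, 763, 847]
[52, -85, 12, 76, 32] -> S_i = Random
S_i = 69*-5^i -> [69, -345, 1725, -8625, 43125]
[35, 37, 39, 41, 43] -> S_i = 35 + 2*i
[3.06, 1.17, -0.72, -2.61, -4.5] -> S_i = 3.06 + -1.89*i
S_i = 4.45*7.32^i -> [4.45, 32.57, 238.44, 1745.39, 12776.28]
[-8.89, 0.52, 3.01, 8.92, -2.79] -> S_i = Random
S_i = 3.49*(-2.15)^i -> [3.49, -7.5, 16.13, -34.68, 74.57]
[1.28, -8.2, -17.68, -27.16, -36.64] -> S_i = 1.28 + -9.48*i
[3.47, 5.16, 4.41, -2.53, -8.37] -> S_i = Random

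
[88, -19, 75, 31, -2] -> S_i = Random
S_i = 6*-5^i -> [6, -30, 150, -750, 3750]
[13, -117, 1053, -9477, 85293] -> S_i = 13*-9^i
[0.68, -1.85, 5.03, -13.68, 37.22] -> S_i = 0.68*(-2.72)^i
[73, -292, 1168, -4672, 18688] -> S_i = 73*-4^i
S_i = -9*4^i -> [-9, -36, -144, -576, -2304]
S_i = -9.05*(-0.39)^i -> [-9.05, 3.53, -1.38, 0.54, -0.21]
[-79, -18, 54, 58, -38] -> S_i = Random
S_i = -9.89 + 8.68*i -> [-9.89, -1.21, 7.47, 16.15, 24.83]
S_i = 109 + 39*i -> [109, 148, 187, 226, 265]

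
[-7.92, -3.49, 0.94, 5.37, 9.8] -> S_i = -7.92 + 4.43*i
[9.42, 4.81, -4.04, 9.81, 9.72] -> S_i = Random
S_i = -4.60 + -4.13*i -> [-4.6, -8.73, -12.86, -16.99, -21.12]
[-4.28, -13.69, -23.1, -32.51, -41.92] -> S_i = -4.28 + -9.41*i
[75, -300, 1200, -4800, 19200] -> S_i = 75*-4^i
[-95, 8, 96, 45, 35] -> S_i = Random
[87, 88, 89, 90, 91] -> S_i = 87 + 1*i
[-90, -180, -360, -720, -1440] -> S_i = -90*2^i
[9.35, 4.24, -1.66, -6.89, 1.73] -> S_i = Random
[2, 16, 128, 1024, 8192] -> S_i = 2*8^i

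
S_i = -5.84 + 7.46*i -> [-5.84, 1.62, 9.08, 16.54, 24.0]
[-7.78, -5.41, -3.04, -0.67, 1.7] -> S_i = -7.78 + 2.37*i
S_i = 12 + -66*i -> [12, -54, -120, -186, -252]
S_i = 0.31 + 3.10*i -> [0.31, 3.41, 6.51, 9.61, 12.71]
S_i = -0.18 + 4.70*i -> [-0.18, 4.52, 9.22, 13.92, 18.62]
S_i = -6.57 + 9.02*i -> [-6.57, 2.45, 11.47, 20.49, 29.51]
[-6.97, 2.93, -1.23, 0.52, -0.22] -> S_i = -6.97*(-0.42)^i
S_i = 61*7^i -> [61, 427, 2989, 20923, 146461]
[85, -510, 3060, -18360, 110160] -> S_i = 85*-6^i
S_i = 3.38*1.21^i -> [3.38, 4.09, 4.95, 5.99, 7.25]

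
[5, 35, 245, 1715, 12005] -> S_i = 5*7^i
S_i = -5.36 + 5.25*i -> [-5.36, -0.11, 5.14, 10.39, 15.64]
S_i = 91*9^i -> [91, 819, 7371, 66339, 597051]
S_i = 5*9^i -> [5, 45, 405, 3645, 32805]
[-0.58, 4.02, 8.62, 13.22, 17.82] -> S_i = -0.58 + 4.60*i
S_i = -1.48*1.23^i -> [-1.48, -1.82, -2.24, -2.75, -3.39]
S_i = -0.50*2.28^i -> [-0.5, -1.14, -2.6, -5.93, -13.51]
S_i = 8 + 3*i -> [8, 11, 14, 17, 20]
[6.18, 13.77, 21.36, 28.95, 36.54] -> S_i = 6.18 + 7.59*i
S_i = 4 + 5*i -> [4, 9, 14, 19, 24]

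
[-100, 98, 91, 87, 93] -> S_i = Random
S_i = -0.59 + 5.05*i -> [-0.59, 4.46, 9.51, 14.56, 19.61]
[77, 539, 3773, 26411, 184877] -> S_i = 77*7^i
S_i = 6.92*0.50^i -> [6.92, 3.46, 1.73, 0.86, 0.43]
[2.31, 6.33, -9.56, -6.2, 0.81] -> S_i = Random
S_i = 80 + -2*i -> [80, 78, 76, 74, 72]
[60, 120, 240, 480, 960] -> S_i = 60*2^i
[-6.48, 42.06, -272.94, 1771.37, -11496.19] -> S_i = -6.48*(-6.49)^i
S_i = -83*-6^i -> [-83, 498, -2988, 17928, -107568]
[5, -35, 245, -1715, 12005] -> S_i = 5*-7^i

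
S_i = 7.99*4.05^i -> [7.99, 32.36, 131.06, 530.78, 2149.65]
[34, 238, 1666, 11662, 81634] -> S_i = 34*7^i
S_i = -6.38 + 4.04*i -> [-6.38, -2.34, 1.7, 5.74, 9.78]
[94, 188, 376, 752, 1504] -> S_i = 94*2^i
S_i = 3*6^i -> [3, 18, 108, 648, 3888]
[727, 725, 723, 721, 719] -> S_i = 727 + -2*i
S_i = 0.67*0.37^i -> [0.67, 0.25, 0.09, 0.03, 0.01]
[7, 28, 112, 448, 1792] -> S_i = 7*4^i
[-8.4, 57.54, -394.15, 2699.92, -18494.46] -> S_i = -8.40*(-6.85)^i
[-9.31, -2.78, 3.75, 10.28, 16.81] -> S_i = -9.31 + 6.53*i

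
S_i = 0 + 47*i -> [0, 47, 94, 141, 188]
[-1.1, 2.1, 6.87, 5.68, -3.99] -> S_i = Random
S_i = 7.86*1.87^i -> [7.86, 14.7, 27.49, 51.4, 96.11]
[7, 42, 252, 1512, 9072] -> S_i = 7*6^i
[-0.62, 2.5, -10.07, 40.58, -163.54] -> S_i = -0.62*(-4.03)^i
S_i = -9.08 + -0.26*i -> [-9.08, -9.34, -9.6, -9.86, -10.12]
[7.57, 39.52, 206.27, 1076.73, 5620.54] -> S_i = 7.57*5.22^i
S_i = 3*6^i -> [3, 18, 108, 648, 3888]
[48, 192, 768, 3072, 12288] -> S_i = 48*4^i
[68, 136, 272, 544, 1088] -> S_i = 68*2^i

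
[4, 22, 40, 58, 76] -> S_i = 4 + 18*i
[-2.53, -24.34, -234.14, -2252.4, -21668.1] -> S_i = -2.53*9.62^i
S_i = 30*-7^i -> [30, -210, 1470, -10290, 72030]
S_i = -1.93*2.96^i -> [-1.93, -5.71, -16.91, -50.05, -148.16]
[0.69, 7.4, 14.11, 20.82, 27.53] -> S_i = 0.69 + 6.71*i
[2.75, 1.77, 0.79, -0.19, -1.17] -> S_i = 2.75 + -0.98*i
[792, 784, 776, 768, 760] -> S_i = 792 + -8*i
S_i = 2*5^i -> [2, 10, 50, 250, 1250]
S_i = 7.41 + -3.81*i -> [7.41, 3.6, -0.21, -4.02, -7.83]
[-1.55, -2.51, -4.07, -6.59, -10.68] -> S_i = -1.55*1.62^i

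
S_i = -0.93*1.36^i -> [-0.93, -1.26, -1.72, -2.34, -3.18]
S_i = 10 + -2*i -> [10, 8, 6, 4, 2]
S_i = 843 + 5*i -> [843, 848, 853, 858, 863]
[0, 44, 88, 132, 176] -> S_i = 0 + 44*i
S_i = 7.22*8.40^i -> [7.22, 60.65, 509.44, 4279.32, 35946.31]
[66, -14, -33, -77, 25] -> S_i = Random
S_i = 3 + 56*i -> [3, 59, 115, 171, 227]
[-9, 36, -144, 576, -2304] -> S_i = -9*-4^i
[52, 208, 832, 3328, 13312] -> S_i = 52*4^i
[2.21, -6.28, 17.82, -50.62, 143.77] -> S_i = 2.21*(-2.84)^i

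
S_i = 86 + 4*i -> [86, 90, 94, 98, 102]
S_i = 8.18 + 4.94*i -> [8.18, 13.12, 18.06, 23.0, 27.94]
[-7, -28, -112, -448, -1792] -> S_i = -7*4^i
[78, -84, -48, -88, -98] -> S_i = Random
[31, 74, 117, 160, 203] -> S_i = 31 + 43*i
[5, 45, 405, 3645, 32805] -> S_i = 5*9^i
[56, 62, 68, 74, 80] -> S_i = 56 + 6*i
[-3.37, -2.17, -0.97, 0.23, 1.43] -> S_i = -3.37 + 1.20*i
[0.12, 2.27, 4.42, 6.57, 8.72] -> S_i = 0.12 + 2.15*i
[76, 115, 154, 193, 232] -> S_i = 76 + 39*i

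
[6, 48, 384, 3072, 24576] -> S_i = 6*8^i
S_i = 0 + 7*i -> [0, 7, 14, 21, 28]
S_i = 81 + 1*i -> [81, 82, 83, 84, 85]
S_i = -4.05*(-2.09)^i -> [-4.05, 8.46, -17.69, 36.97, -77.28]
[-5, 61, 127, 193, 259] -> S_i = -5 + 66*i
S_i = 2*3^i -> [2, 6, 18, 54, 162]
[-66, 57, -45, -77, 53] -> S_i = Random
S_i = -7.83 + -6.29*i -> [-7.83, -14.12, -20.41, -26.7, -32.99]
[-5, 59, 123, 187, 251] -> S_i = -5 + 64*i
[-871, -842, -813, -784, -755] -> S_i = -871 + 29*i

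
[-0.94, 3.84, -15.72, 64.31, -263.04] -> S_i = -0.94*(-4.09)^i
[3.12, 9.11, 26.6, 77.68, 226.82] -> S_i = 3.12*2.92^i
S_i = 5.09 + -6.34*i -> [5.09, -1.25, -7.59, -13.93, -20.27]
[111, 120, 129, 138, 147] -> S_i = 111 + 9*i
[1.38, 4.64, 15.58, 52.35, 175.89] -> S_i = 1.38*3.36^i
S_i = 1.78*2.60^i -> [1.78, 4.63, 12.03, 31.29, 81.34]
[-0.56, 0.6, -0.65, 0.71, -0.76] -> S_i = -0.56*(-1.08)^i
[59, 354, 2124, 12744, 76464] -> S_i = 59*6^i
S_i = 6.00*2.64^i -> [6.0, 15.84, 41.82, 110.4, 291.45]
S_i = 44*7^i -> [44, 308, 2156, 15092, 105644]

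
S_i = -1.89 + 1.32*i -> [-1.89, -0.57, 0.75, 2.07, 3.39]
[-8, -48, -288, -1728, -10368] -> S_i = -8*6^i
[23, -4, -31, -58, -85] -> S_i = 23 + -27*i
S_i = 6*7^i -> [6, 42, 294, 2058, 14406]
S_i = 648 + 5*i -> [648, 653, 658, 663, 668]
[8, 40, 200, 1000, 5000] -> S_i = 8*5^i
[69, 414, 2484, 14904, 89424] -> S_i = 69*6^i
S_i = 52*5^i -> [52, 260, 1300, 6500, 32500]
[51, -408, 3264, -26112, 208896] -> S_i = 51*-8^i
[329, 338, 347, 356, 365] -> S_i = 329 + 9*i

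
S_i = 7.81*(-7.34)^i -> [7.81, -57.33, 420.77, -3088.44, 22669.15]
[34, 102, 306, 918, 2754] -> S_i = 34*3^i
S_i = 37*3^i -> [37, 111, 333, 999, 2997]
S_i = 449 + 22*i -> [449, 471, 493, 515, 537]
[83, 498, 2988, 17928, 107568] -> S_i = 83*6^i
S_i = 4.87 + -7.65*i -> [4.87, -2.78, -10.43, -18.08, -25.73]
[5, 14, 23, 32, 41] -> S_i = 5 + 9*i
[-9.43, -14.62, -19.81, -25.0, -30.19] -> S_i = -9.43 + -5.19*i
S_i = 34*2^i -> [34, 68, 136, 272, 544]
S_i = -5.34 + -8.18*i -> [-5.34, -13.52, -21.7, -29.88, -38.06]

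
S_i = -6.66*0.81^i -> [-6.66, -5.39, -4.37, -3.54, -2.87]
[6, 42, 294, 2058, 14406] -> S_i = 6*7^i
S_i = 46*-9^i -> [46, -414, 3726, -33534, 301806]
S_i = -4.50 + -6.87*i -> [-4.5, -11.37, -18.24, -25.11, -31.98]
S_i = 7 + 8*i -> [7, 15, 23, 31, 39]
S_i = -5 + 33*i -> [-5, 28, 61, 94, 127]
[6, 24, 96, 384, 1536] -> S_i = 6*4^i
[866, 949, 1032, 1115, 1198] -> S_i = 866 + 83*i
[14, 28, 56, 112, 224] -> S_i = 14*2^i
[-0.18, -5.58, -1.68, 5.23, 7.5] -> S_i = Random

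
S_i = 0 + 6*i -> [0, 6, 12, 18, 24]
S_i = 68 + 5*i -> [68, 73, 78, 83, 88]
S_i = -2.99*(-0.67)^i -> [-2.99, 2.0, -1.34, 0.9, -0.6]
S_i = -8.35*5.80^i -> [-8.35, -48.43, -280.89, -1629.19, -9449.27]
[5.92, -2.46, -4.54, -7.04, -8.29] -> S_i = Random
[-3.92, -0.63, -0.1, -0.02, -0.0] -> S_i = -3.92*0.16^i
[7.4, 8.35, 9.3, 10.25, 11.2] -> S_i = 7.40 + 0.95*i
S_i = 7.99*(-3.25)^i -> [7.99, -25.97, 84.39, -274.28, 891.42]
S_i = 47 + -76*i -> [47, -29, -105, -181, -257]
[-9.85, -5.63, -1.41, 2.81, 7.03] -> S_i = -9.85 + 4.22*i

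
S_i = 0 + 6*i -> [0, 6, 12, 18, 24]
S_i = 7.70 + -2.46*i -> [7.7, 5.24, 2.78, 0.32, -2.14]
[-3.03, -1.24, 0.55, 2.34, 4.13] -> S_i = -3.03 + 1.79*i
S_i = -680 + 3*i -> [-680, -677, -674, -671, -668]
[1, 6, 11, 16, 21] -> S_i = 1 + 5*i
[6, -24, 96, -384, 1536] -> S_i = 6*-4^i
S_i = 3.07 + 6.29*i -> [3.07, 9.36, 15.65, 21.94, 28.23]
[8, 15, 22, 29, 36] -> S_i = 8 + 7*i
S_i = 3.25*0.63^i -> [3.25, 2.05, 1.29, 0.81, 0.51]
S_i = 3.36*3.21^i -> [3.36, 10.79, 34.62, 111.14, 356.75]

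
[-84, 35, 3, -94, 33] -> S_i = Random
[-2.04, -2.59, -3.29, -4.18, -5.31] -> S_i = -2.04*1.27^i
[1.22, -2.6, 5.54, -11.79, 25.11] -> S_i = 1.22*(-2.13)^i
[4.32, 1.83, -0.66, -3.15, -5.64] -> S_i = 4.32 + -2.49*i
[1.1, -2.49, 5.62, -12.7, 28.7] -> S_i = 1.10*(-2.26)^i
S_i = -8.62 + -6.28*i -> [-8.62, -14.9, -21.18, -27.46, -33.74]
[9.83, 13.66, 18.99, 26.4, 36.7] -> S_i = 9.83*1.39^i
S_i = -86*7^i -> [-86, -602, -4214, -29498, -206486]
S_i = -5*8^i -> [-5, -40, -320, -2560, -20480]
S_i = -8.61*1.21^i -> [-8.61, -10.42, -12.61, -15.25, -18.46]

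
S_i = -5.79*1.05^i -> [-5.79, -6.08, -6.38, -6.7, -7.04]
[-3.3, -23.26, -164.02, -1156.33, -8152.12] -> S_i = -3.30*7.05^i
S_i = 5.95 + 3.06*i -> [5.95, 9.01, 12.07, 15.13, 18.19]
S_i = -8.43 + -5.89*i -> [-8.43, -14.32, -20.21, -26.1, -31.99]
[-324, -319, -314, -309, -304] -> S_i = -324 + 5*i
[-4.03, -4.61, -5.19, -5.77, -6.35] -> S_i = -4.03 + -0.58*i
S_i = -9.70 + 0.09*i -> [-9.7, -9.61, -9.52, -9.43, -9.34]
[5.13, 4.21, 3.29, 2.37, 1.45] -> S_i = 5.13 + -0.92*i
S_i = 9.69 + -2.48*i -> [9.69, 7.21, 4.73, 2.25, -0.23]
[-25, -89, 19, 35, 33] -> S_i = Random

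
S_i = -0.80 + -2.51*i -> [-0.8, -3.31, -5.82, -8.33, -10.84]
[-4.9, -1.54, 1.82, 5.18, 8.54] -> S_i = -4.90 + 3.36*i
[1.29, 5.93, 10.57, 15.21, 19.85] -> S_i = 1.29 + 4.64*i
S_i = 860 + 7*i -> [860, 867, 874, 881, 888]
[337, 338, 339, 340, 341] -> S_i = 337 + 1*i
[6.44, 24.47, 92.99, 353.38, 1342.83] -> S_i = 6.44*3.80^i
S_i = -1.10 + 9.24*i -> [-1.1, 8.14, 17.38, 26.62, 35.86]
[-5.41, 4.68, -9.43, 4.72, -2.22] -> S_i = Random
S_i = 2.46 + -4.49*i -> [2.46, -2.03, -6.52, -11.01, -15.5]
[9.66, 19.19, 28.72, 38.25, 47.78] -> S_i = 9.66 + 9.53*i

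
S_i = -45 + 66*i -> [-45, 21, 87, 153, 219]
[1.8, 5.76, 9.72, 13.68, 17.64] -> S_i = 1.80 + 3.96*i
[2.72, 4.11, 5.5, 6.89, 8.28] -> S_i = 2.72 + 1.39*i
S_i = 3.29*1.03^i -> [3.29, 3.39, 3.49, 3.6, 3.7]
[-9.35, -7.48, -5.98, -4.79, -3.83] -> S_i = -9.35*0.80^i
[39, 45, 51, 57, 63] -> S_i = 39 + 6*i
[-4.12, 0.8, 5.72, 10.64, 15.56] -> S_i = -4.12 + 4.92*i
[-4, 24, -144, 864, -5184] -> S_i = -4*-6^i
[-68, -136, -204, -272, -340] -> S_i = -68 + -68*i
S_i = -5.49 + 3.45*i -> [-5.49, -2.04, 1.41, 4.86, 8.31]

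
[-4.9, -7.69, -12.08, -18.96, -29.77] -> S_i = -4.90*1.57^i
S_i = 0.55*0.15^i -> [0.55, 0.08, 0.01, 0.0, 0.0]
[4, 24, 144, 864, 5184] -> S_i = 4*6^i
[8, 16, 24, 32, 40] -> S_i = 8 + 8*i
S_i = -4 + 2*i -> [-4, -2, 0, 2, 4]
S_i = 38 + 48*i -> [38, 86, 134, 182, 230]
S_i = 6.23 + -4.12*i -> [6.23, 2.11, -2.01, -6.13, -10.25]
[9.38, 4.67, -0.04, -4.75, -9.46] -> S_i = 9.38 + -4.71*i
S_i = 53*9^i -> [53, 477, 4293, 38637, 347733]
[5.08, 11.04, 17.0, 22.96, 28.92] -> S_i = 5.08 + 5.96*i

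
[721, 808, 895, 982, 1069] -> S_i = 721 + 87*i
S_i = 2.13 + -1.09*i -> [2.13, 1.04, -0.05, -1.14, -2.23]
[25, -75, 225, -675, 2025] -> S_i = 25*-3^i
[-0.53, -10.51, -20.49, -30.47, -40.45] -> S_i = -0.53 + -9.98*i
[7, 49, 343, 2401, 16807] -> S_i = 7*7^i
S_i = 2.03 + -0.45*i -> [2.03, 1.58, 1.13, 0.68, 0.23]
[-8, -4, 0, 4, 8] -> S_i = -8 + 4*i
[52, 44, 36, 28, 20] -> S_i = 52 + -8*i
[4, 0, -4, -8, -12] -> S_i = 4 + -4*i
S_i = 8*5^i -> [8, 40, 200, 1000, 5000]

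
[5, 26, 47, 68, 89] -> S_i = 5 + 21*i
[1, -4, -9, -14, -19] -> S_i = 1 + -5*i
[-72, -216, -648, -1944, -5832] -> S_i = -72*3^i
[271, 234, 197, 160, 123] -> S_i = 271 + -37*i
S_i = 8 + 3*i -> [8, 11, 14, 17, 20]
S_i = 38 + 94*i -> [38, 132, 226, 320, 414]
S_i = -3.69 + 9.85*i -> [-3.69, 6.16, 16.01, 25.86, 35.71]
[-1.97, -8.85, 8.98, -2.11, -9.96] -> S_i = Random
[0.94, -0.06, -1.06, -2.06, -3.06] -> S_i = 0.94 + -1.00*i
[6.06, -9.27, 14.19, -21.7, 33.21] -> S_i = 6.06*(-1.53)^i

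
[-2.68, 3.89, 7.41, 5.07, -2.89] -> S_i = Random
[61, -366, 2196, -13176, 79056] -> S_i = 61*-6^i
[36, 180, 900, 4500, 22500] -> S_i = 36*5^i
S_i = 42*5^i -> [42, 210, 1050, 5250, 26250]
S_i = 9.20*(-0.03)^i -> [9.2, -0.28, 0.01, -0.0, 0.0]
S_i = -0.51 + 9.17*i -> [-0.51, 8.66, 17.83, 27.0, 36.17]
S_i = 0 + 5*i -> [0, 5, 10, 15, 20]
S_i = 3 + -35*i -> [3, -32, -67, -102, -137]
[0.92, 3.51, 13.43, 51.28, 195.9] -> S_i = 0.92*3.82^i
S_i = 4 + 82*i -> [4, 86, 168, 250, 332]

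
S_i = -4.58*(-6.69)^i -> [-4.58, 30.64, -204.98, 1371.34, -9174.24]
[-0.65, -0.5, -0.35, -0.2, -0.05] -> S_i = -0.65 + 0.15*i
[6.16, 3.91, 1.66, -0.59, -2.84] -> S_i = 6.16 + -2.25*i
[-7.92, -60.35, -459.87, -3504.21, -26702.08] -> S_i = -7.92*7.62^i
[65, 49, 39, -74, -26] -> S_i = Random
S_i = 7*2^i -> [7, 14, 28, 56, 112]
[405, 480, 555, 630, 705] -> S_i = 405 + 75*i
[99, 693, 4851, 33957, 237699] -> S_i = 99*7^i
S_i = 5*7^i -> [5, 35, 245, 1715, 12005]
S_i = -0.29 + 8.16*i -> [-0.29, 7.87, 16.03, 24.19, 32.35]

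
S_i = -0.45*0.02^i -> [-0.45, -0.01, -0.0, -0.0, -0.0]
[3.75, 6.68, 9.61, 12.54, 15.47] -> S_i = 3.75 + 2.93*i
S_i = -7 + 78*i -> [-7, 71, 149, 227, 305]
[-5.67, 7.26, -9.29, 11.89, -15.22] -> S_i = -5.67*(-1.28)^i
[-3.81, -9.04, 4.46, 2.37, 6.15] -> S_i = Random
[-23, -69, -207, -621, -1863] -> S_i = -23*3^i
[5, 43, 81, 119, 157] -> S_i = 5 + 38*i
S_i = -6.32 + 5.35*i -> [-6.32, -0.97, 4.38, 9.73, 15.08]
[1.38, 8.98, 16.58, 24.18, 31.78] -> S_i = 1.38 + 7.60*i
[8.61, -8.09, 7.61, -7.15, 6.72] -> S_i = 8.61*(-0.94)^i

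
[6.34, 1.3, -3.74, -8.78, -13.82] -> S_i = 6.34 + -5.04*i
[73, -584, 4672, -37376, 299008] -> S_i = 73*-8^i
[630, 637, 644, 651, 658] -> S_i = 630 + 7*i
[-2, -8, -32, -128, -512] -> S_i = -2*4^i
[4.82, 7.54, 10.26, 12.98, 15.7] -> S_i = 4.82 + 2.72*i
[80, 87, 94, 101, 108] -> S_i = 80 + 7*i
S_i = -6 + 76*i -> [-6, 70, 146, 222, 298]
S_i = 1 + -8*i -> [1, -7, -15, -23, -31]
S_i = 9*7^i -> [9, 63, 441, 3087, 21609]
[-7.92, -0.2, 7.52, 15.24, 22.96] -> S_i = -7.92 + 7.72*i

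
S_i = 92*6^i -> [92, 552, 3312, 19872, 119232]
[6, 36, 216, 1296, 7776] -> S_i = 6*6^i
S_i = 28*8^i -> [28, 224, 1792, 14336, 114688]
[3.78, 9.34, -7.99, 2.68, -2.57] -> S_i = Random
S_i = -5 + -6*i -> [-5, -11, -17, -23, -29]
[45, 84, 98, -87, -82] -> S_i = Random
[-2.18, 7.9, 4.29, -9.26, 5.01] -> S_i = Random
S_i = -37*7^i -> [-37, -259, -1813, -12691, -88837]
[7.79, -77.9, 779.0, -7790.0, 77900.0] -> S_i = 7.79*(-10.00)^i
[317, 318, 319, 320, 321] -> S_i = 317 + 1*i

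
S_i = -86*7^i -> [-86, -602, -4214, -29498, -206486]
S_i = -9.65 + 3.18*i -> [-9.65, -6.47, -3.29, -0.11, 3.07]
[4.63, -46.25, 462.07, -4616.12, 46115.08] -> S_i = 4.63*(-9.99)^i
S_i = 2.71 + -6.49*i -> [2.71, -3.78, -10.27, -16.76, -23.25]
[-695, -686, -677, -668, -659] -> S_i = -695 + 9*i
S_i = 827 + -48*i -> [827, 779, 731, 683, 635]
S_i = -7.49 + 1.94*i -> [-7.49, -5.55, -3.61, -1.67, 0.27]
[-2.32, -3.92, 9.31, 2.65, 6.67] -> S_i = Random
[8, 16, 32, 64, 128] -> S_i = 8*2^i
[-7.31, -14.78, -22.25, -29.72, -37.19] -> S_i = -7.31 + -7.47*i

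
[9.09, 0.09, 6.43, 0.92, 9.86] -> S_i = Random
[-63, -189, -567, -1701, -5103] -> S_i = -63*3^i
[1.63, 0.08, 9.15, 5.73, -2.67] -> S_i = Random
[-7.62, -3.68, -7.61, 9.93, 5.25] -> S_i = Random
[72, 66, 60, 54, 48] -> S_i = 72 + -6*i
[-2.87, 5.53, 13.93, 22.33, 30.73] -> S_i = -2.87 + 8.40*i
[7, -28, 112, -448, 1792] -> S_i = 7*-4^i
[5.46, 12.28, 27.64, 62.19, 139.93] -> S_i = 5.46*2.25^i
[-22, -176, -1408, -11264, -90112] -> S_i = -22*8^i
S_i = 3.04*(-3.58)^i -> [3.04, -10.88, 38.96, -139.48, 499.35]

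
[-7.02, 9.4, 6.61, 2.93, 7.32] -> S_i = Random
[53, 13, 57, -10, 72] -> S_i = Random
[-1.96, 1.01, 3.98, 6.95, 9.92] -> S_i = -1.96 + 2.97*i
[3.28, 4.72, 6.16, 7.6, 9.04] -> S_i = 3.28 + 1.44*i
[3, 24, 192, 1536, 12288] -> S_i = 3*8^i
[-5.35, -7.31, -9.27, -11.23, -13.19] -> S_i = -5.35 + -1.96*i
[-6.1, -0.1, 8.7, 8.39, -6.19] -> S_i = Random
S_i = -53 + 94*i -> [-53, 41, 135, 229, 323]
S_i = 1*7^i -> [1, 7, 49, 343, 2401]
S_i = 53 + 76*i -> [53, 129, 205, 281, 357]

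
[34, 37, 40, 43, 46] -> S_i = 34 + 3*i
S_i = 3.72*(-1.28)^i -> [3.72, -4.76, 6.09, -7.8, 9.99]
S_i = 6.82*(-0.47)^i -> [6.82, -3.21, 1.51, -0.71, 0.33]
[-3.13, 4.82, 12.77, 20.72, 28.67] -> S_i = -3.13 + 7.95*i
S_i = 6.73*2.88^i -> [6.73, 19.38, 55.82, 160.77, 463.0]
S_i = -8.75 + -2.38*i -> [-8.75, -11.13, -13.51, -15.89, -18.27]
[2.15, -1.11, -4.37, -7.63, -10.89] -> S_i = 2.15 + -3.26*i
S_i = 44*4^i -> [44, 176, 704, 2816, 11264]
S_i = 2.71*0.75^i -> [2.71, 2.03, 1.52, 1.14, 0.86]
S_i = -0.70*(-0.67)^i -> [-0.7, 0.47, -0.31, 0.21, -0.14]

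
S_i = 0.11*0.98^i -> [0.11, 0.11, 0.11, 0.1, 0.1]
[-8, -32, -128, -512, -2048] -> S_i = -8*4^i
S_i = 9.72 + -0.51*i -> [9.72, 9.21, 8.7, 8.19, 7.68]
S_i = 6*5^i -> [6, 30, 150, 750, 3750]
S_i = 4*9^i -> [4, 36, 324, 2916, 26244]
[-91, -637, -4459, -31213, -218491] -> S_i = -91*7^i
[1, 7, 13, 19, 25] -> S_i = 1 + 6*i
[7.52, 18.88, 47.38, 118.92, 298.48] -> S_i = 7.52*2.51^i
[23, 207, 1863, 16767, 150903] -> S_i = 23*9^i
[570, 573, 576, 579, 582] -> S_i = 570 + 3*i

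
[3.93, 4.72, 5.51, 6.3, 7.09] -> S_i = 3.93 + 0.79*i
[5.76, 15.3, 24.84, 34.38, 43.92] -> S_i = 5.76 + 9.54*i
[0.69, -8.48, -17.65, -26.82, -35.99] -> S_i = 0.69 + -9.17*i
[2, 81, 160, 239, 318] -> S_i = 2 + 79*i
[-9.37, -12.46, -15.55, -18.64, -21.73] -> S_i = -9.37 + -3.09*i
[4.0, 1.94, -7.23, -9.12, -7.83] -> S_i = Random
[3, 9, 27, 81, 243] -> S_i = 3*3^i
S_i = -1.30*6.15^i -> [-1.3, -8.0, -49.17, -302.39, -1859.7]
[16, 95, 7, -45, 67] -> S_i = Random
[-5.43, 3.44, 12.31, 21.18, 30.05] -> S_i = -5.43 + 8.87*i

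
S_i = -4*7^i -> [-4, -28, -196, -1372, -9604]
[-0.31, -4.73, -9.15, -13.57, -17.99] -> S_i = -0.31 + -4.42*i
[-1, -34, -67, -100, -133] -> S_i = -1 + -33*i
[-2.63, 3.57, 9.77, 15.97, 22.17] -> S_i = -2.63 + 6.20*i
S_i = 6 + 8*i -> [6, 14, 22, 30, 38]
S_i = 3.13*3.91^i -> [3.13, 12.24, 47.85, 187.1, 731.56]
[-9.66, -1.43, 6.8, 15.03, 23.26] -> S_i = -9.66 + 8.23*i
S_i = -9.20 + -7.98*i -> [-9.2, -17.18, -25.16, -33.14, -41.12]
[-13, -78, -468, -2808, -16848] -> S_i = -13*6^i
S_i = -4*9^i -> [-4, -36, -324, -2916, -26244]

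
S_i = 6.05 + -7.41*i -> [6.05, -1.36, -8.77, -16.18, -23.59]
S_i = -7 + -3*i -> [-7, -10, -13, -16, -19]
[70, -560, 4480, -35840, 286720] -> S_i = 70*-8^i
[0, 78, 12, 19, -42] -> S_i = Random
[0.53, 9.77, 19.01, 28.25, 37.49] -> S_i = 0.53 + 9.24*i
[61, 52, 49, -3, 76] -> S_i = Random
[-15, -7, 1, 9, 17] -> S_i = -15 + 8*i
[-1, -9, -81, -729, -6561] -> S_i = -1*9^i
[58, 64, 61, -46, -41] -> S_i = Random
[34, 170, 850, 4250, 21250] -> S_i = 34*5^i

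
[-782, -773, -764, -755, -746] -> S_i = -782 + 9*i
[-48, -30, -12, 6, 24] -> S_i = -48 + 18*i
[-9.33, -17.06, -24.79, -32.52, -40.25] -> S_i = -9.33 + -7.73*i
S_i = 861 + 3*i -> [861, 864, 867, 870, 873]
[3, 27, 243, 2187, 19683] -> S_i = 3*9^i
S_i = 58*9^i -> [58, 522, 4698, 42282, 380538]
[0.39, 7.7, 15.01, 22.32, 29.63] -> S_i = 0.39 + 7.31*i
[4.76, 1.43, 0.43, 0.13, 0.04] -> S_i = 4.76*0.30^i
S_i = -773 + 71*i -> [-773, -702, -631, -560, -489]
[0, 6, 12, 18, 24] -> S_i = 0 + 6*i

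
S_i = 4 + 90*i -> [4, 94, 184, 274, 364]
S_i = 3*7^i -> [3, 21, 147, 1029, 7203]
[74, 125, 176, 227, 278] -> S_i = 74 + 51*i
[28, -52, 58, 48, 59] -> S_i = Random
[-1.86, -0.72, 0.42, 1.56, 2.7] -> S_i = -1.86 + 1.14*i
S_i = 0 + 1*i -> [0, 1, 2, 3, 4]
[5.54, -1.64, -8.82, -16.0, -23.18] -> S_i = 5.54 + -7.18*i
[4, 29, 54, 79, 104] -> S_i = 4 + 25*i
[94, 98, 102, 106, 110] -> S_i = 94 + 4*i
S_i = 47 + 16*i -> [47, 63, 79, 95, 111]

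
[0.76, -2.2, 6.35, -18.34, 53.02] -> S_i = 0.76*(-2.89)^i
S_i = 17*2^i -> [17, 34, 68, 136, 272]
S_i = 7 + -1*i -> [7, 6, 5, 4, 3]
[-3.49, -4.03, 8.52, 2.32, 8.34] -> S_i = Random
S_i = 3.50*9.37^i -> [3.5, 32.79, 307.29, 2879.3, 26979.03]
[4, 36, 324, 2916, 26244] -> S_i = 4*9^i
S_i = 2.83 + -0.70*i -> [2.83, 2.13, 1.43, 0.73, 0.03]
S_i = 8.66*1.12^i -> [8.66, 9.7, 10.86, 12.17, 13.63]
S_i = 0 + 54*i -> [0, 54, 108, 162, 216]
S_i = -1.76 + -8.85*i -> [-1.76, -10.61, -19.46, -28.31, -37.16]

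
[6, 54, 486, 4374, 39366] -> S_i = 6*9^i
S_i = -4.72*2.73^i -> [-4.72, -12.89, -35.18, -96.04, -262.18]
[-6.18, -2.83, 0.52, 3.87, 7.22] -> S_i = -6.18 + 3.35*i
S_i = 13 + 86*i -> [13, 99, 185, 271, 357]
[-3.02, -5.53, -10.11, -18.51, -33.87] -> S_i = -3.02*1.83^i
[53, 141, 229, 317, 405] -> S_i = 53 + 88*i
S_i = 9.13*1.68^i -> [9.13, 15.34, 25.77, 43.29, 72.73]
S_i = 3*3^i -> [3, 9, 27, 81, 243]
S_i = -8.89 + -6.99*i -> [-8.89, -15.88, -22.87, -29.86, -36.85]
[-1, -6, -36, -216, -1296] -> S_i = -1*6^i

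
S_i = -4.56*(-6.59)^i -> [-4.56, 30.05, -198.03, 1305.03, -8600.16]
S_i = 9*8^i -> [9, 72, 576, 4608, 36864]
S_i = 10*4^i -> [10, 40, 160, 640, 2560]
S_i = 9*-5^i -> [9, -45, 225, -1125, 5625]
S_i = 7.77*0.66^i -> [7.77, 5.13, 3.38, 2.23, 1.47]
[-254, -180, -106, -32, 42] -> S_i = -254 + 74*i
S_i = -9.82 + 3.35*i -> [-9.82, -6.47, -3.12, 0.23, 3.58]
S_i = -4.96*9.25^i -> [-4.96, -45.88, -424.39, -3925.61, -36311.87]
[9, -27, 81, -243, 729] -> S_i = 9*-3^i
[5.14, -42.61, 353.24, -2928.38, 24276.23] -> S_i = 5.14*(-8.29)^i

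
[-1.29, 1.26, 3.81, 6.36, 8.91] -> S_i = -1.29 + 2.55*i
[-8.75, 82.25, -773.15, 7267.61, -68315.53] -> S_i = -8.75*(-9.40)^i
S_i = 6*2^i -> [6, 12, 24, 48, 96]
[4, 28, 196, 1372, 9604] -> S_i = 4*7^i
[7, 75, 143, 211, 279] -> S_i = 7 + 68*i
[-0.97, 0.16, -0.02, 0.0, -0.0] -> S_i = -0.97*(-0.16)^i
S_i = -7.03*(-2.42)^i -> [-7.03, 17.01, -41.17, 99.63, -241.11]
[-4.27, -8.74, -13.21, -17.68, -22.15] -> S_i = -4.27 + -4.47*i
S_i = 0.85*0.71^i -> [0.85, 0.6, 0.43, 0.3, 0.22]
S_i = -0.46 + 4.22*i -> [-0.46, 3.76, 7.98, 12.2, 16.42]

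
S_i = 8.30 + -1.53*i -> [8.3, 6.77, 5.24, 3.71, 2.18]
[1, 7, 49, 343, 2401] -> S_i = 1*7^i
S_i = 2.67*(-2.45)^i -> [2.67, -6.54, 16.03, -39.27, 96.2]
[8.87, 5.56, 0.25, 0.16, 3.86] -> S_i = Random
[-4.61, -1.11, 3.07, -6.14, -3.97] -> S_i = Random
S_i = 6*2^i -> [6, 12, 24, 48, 96]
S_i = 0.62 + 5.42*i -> [0.62, 6.04, 11.46, 16.88, 22.3]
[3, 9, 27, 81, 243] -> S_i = 3*3^i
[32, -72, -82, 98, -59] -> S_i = Random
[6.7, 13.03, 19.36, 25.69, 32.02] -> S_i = 6.70 + 6.33*i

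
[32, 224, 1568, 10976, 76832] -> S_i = 32*7^i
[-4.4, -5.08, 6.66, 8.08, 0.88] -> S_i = Random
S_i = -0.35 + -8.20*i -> [-0.35, -8.55, -16.75, -24.95, -33.15]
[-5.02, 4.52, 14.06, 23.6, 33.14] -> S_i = -5.02 + 9.54*i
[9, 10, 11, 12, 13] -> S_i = 9 + 1*i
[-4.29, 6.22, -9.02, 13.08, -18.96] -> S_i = -4.29*(-1.45)^i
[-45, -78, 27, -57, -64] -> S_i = Random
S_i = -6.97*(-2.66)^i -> [-6.97, 18.54, -49.32, 131.18, -348.95]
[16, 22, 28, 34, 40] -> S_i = 16 + 6*i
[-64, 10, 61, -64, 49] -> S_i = Random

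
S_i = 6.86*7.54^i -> [6.86, 51.72, 390.0, 2940.61, 22172.24]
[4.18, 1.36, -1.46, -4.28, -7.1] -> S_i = 4.18 + -2.82*i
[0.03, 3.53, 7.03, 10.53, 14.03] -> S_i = 0.03 + 3.50*i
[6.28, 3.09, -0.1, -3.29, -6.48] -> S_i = 6.28 + -3.19*i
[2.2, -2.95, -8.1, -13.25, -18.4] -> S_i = 2.20 + -5.15*i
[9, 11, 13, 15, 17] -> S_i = 9 + 2*i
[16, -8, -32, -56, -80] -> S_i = 16 + -24*i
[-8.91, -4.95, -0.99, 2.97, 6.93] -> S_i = -8.91 + 3.96*i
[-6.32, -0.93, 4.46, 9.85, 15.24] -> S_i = -6.32 + 5.39*i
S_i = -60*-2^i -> [-60, 120, -240, 480, -960]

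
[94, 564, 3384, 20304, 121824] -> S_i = 94*6^i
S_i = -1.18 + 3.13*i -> [-1.18, 1.95, 5.08, 8.21, 11.34]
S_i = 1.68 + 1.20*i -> [1.68, 2.88, 4.08, 5.28, 6.48]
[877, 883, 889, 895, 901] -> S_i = 877 + 6*i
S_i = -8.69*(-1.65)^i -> [-8.69, 14.34, -23.66, 39.04, -64.41]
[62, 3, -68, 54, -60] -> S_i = Random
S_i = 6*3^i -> [6, 18, 54, 162, 486]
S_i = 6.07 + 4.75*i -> [6.07, 10.82, 15.57, 20.32, 25.07]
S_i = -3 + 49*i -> [-3, 46, 95, 144, 193]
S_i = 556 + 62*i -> [556, 618, 680, 742, 804]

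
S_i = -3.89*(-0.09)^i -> [-3.89, 0.35, -0.03, 0.0, -0.0]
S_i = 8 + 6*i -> [8, 14, 20, 26, 32]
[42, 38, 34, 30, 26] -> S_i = 42 + -4*i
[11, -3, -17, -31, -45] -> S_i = 11 + -14*i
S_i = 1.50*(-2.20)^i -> [1.5, -3.3, 7.26, -15.97, 35.14]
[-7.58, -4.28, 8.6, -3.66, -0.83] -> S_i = Random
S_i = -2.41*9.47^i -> [-2.41, -22.82, -216.13, -2046.76, -19382.82]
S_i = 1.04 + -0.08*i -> [1.04, 0.96, 0.88, 0.8, 0.72]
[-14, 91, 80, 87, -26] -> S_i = Random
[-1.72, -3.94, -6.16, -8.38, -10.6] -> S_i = -1.72 + -2.22*i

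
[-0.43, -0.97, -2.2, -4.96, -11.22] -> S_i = -0.43*2.26^i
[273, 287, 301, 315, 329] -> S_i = 273 + 14*i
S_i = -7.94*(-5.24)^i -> [-7.94, 41.61, -218.01, 1142.39, -5986.12]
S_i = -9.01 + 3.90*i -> [-9.01, -5.11, -1.21, 2.69, 6.59]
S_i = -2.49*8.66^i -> [-2.49, -21.56, -186.74, -1617.16, -14004.61]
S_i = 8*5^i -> [8, 40, 200, 1000, 5000]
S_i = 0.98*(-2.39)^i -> [0.98, -2.34, 5.6, -13.38, 31.98]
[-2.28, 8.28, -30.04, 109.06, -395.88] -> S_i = -2.28*(-3.63)^i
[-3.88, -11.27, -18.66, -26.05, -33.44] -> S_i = -3.88 + -7.39*i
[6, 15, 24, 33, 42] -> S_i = 6 + 9*i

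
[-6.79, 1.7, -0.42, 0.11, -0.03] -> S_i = -6.79*(-0.25)^i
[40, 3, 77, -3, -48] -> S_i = Random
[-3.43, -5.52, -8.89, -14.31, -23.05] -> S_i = -3.43*1.61^i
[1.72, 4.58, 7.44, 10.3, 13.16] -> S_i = 1.72 + 2.86*i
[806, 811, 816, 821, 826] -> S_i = 806 + 5*i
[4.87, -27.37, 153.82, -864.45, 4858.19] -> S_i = 4.87*(-5.62)^i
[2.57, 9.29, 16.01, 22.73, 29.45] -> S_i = 2.57 + 6.72*i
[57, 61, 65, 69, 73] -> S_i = 57 + 4*i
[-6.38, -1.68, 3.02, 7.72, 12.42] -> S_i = -6.38 + 4.70*i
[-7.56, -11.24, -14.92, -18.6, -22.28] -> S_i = -7.56 + -3.68*i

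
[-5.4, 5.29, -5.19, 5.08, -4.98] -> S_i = -5.40*(-0.98)^i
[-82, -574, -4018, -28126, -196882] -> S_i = -82*7^i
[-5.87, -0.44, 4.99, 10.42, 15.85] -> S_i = -5.87 + 5.43*i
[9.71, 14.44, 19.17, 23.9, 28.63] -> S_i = 9.71 + 4.73*i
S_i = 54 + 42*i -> [54, 96, 138, 180, 222]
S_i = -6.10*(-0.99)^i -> [-6.1, 6.04, -5.98, 5.92, -5.86]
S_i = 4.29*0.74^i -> [4.29, 3.17, 2.35, 1.74, 1.29]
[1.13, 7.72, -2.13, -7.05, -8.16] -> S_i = Random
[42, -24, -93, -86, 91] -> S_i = Random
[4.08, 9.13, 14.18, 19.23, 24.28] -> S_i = 4.08 + 5.05*i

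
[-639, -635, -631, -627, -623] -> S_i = -639 + 4*i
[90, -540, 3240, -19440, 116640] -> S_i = 90*-6^i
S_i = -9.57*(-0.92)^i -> [-9.57, 8.8, -8.1, 7.45, -6.86]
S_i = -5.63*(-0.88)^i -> [-5.63, 4.95, -4.36, 3.84, -3.38]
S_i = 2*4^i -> [2, 8, 32, 128, 512]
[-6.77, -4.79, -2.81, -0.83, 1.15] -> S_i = -6.77 + 1.98*i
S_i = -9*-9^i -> [-9, 81, -729, 6561, -59049]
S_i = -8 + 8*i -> [-8, 0, 8, 16, 24]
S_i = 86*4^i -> [86, 344, 1376, 5504, 22016]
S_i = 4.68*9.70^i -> [4.68, 45.4, 440.34, 4271.31, 41431.7]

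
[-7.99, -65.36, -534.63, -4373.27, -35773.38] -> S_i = -7.99*8.18^i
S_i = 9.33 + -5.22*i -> [9.33, 4.11, -1.11, -6.33, -11.55]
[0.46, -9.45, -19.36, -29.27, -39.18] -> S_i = 0.46 + -9.91*i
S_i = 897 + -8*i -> [897, 889, 881, 873, 865]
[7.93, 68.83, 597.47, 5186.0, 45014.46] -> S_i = 7.93*8.68^i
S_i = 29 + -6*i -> [29, 23, 17, 11, 5]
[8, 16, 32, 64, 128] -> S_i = 8*2^i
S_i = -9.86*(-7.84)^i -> [-9.86, 77.3, -606.05, 4751.44, -37251.28]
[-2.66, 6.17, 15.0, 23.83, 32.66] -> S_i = -2.66 + 8.83*i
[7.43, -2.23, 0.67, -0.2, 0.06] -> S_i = 7.43*(-0.30)^i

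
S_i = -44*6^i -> [-44, -264, -1584, -9504, -57024]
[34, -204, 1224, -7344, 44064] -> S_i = 34*-6^i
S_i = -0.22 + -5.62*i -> [-0.22, -5.84, -11.46, -17.08, -22.7]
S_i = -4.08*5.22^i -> [-4.08, -21.3, -111.17, -580.33, -3029.3]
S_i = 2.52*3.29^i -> [2.52, 8.29, 27.28, 89.74, 295.25]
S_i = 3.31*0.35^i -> [3.31, 1.16, 0.41, 0.14, 0.05]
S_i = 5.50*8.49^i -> [5.5, 46.7, 396.44, 3365.78, 28575.47]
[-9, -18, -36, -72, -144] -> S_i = -9*2^i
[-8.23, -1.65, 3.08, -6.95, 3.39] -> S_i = Random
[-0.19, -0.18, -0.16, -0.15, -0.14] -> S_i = -0.19*0.93^i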